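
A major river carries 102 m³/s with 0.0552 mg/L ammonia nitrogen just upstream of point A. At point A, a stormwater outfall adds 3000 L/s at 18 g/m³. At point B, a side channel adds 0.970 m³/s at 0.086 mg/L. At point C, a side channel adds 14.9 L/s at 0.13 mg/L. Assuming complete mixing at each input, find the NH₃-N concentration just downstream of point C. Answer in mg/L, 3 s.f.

3000 L/s = 3 m³/s.
After input A: C = (102·0.0552 + 3·18) / 105 = 0.5679 mg/L.
After input B: C = (105·0.5679 + 0.97·0.086) / 106 = 0.5635 mg/L.
14.9 L/s = 0.0149 m³/s.
After input C: C = (106·0.5635 + 0.0149·0.13) / 106 = 0.5634 mg/L.

0.563 mg/L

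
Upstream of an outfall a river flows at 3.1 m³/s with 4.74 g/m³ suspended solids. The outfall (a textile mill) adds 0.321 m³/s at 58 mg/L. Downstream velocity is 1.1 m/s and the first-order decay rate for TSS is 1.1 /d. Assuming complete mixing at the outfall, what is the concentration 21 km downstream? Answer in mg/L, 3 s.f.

7.64 mg/L

After complete mixing, C₀ = (0.321·58 + 3.1·4.74) / 3.421 = 9.738 mg/L.
Travel time t = 2.1e+04 m / 1.1 m/s = 1.909e+04 s = 0.221 d.
C = 9.738·exp(−1.1·0.221) = 9.738·0.7842 = 7.636 mg/L.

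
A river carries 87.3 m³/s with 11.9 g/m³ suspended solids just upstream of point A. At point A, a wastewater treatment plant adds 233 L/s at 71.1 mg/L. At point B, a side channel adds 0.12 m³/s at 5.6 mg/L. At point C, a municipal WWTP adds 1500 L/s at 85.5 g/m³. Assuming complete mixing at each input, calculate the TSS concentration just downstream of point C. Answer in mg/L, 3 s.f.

13.3 mg/L

233 L/s = 0.233 m³/s.
After input A: C = (87.3·11.9 + 0.233·71.1) / 87.53 = 12.06 mg/L.
After input B: C = (87.53·12.06 + 0.12·5.6) / 87.65 = 12.05 mg/L.
1500 L/s = 1.5 m³/s.
After input C: C = (87.65·12.05 + 1.5·85.5) / 89.15 = 13.28 mg/L.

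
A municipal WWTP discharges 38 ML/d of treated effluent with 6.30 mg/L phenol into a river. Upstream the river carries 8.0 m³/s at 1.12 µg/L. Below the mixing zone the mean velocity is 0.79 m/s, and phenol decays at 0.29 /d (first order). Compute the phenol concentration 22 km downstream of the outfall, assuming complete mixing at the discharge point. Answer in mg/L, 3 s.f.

0.300 mg/L

38 ML/d = 0.4398 m³/s.
1.12 µg/L = 0.00112 mg/L.
After complete mixing, C₀ = (0.4398·6.3 + 8·0.00112) / 8.44 = 0.3294 mg/L.
Travel time t = 2.2e+04 m / 0.79 m/s = 2.785e+04 s = 0.3223 d.
C = 0.3294·exp(−0.29·0.3223) = 0.3294·0.9108 = 0.3 mg/L.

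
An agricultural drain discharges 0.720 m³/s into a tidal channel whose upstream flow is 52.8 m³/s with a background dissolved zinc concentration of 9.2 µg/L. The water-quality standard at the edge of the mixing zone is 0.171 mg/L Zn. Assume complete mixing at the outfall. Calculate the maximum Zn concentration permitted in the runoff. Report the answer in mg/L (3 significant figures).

9.2 µg/L = 0.0092 mg/L.
Mass balance: 0.171·53.52 = 0.72·Cₑ + 52.8·0.0092.
Cₑ = (9.152 − 0.4858) / 0.72 = 12.04 mg/L.

12.0 mg/L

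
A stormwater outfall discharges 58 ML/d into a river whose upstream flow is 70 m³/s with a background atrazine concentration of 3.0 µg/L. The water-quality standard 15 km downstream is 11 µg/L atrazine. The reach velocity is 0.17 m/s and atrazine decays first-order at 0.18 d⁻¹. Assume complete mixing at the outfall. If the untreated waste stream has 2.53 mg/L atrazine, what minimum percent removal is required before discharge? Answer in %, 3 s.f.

57.4 %

58 ML/d = 0.6713 m³/s.
3.0 µg/L = 0.003 mg/L.
11 µg/L = 0.011 mg/L.
Travel time to the compliance point: t = 1.5e+04/0.17 = 8.824e+04 s = 1.021 d; decay factor exp(−0.18·1.021) = 0.8321.
So the concentration just after mixing may be at most 0.011/0.8321 = 0.01322 mg/L.
Mass balance: 0.01322·70.67 = 0.6713·Cₑ + 70·0.003.
Cₑ = (0.9343 − 0.21) / 0.6713 = 1.079 mg/L.
Required removal = 1 − 1.079/2.53 = 57.36 %.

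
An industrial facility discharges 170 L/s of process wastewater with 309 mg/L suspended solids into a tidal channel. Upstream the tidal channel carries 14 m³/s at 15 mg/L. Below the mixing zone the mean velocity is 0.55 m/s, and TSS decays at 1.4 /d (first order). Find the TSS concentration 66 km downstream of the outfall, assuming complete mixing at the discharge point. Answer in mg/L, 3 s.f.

2.65 mg/L

170 L/s = 0.17 m³/s.
After complete mixing, C₀ = (0.17·309 + 14·15) / 14.17 = 18.53 mg/L.
Travel time t = 6.6e+04 m / 0.55 m/s = 1.2e+05 s = 1.389 d.
C = 18.53·exp(−1.4·1.389) = 18.53·0.1431 = 2.651 mg/L.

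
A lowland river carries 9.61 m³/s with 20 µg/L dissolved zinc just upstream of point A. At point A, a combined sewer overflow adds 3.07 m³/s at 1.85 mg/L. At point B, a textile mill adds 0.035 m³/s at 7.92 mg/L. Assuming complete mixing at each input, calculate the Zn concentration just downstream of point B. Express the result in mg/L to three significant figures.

20 µg/L = 0.02 mg/L.
After input A: C = (9.61·0.02 + 3.07·1.85) / 12.68 = 0.4631 mg/L.
After input B: C = (12.68·0.4631 + 0.035·7.92) / 12.71 = 0.4836 mg/L.

0.484 mg/L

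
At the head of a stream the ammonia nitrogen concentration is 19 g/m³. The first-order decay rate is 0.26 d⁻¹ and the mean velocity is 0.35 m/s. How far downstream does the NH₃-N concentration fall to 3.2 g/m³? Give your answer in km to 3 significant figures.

From C = C₀·e^(−kt), t = ln(C₀/C)/k = ln(19/3.2)/0.26 = 1.781/0.26 = 6.851 d.
Distance = v·t = 0.35 m/s × 5.919e+05 s = 2.072e+05 m = 207.2 km.

207 km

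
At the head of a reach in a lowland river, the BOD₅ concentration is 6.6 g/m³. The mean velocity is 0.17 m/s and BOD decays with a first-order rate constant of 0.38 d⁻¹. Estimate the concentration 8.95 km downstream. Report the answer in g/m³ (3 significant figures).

5.24 g/m³

Travel time t = 8.95 km / 0.17 m/s = 8950/0.17 = 5.265e+04 s = 0.6093 d.
First-order decay: C = 6.6·exp(−0.38·0.6093) = 6.6·0.7933 = 5.236 g/m³.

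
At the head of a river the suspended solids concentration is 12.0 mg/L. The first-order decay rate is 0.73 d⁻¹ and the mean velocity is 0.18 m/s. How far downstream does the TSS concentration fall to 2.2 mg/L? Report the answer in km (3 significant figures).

36.1 km

From C = C₀·e^(−kt), t = ln(C₀/C)/k = ln(12.0/2.2)/0.73 = 1.696/0.73 = 2.324 d.
Distance = v·t = 0.18 m/s × 2.008e+05 s = 3.614e+04 m = 36.14 km.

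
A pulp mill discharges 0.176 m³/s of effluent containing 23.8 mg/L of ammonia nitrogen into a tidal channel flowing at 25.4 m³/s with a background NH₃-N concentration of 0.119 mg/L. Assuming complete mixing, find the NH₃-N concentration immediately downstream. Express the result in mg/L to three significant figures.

0.282 mg/L

Conservation of mass across the mixing zone: C = (0.176·23.8 + 25.4·0.119) / (0.176 + 25.4) = 7.211/25.58 = 0.282 mg/L.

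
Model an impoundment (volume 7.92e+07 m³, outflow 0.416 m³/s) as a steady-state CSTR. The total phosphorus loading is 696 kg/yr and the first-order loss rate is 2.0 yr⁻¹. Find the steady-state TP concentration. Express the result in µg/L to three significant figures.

4.06 µg/L

Outflow Q = 0.416 m³/s × 3.156e+07 s/yr = 1.313e+07 m³/yr.
Steady-state CSTR mass balance: W = Q·C + k·V·C, so C = W/(Q + kV).
Q + kV = 1.313e+07 + 2.0·7.92e+07 = 1.715e+08 m³/yr.
C = 696/1.715e+08 = 4.058e-06 kg/m³ = 0.004058 mg/L = 4.058 µg/L.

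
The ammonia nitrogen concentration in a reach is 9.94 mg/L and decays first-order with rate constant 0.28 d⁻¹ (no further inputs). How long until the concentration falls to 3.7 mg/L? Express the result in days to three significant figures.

t = ln(C₀/C)/k = ln(9.94/3.7)/0.28 = 0.9882/0.28 = 3.529 d.

3.53 d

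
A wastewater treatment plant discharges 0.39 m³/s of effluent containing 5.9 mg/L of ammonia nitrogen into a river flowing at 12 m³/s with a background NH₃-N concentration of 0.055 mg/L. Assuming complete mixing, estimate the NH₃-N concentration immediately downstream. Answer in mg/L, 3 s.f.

Conservation of mass across the mixing zone: C = (0.39·5.9 + 12·0.055) / (0.39 + 12) = 2.961/12.39 = 0.239 mg/L.

0.239 mg/L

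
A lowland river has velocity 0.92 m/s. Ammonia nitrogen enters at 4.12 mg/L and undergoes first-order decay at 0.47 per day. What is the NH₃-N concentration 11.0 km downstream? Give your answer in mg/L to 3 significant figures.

3.86 mg/L

Travel time t = 11.0 km / 0.92 m/s = 1.1e+04/0.92 = 1.196e+04 s = 0.1384 d.
First-order decay: C = 4.12·exp(−0.47·0.1384) = 4.12·0.937 = 3.861 mg/L.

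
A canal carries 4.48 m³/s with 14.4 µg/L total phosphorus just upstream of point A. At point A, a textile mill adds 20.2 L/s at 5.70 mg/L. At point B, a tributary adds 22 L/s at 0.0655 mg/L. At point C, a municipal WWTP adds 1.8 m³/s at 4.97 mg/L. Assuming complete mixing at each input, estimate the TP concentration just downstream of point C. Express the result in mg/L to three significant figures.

14.4 µg/L = 0.0144 mg/L.
20.2 L/s = 0.0202 m³/s.
After input A: C = (4.48·0.0144 + 0.0202·5.7) / 4.5 = 0.03992 mg/L.
22 L/s = 0.022 m³/s.
After input B: C = (4.5·0.03992 + 0.022·0.0655) / 4.522 = 0.04005 mg/L.
After input C: C = (4.522·0.04005 + 1.8·4.97) / 6.322 = 1.444 mg/L.

1.44 mg/L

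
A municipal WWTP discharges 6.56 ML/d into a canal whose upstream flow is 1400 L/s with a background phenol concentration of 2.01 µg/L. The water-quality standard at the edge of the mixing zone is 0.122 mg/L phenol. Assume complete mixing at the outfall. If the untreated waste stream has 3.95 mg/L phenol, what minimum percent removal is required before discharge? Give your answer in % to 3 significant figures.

6.56 ML/d = 0.07593 m³/s.
1400 L/s = 1.4 m³/s.
2.01 µg/L = 0.00201 mg/L.
Mass balance: 0.122·1.476 = 0.07593·Cₑ + 1.4·0.00201.
Cₑ = (0.1801 − 0.002814) / 0.07593 = 2.334 mg/L.
Required removal = 1 − 2.334/3.95 = 40.9 %.

40.9 %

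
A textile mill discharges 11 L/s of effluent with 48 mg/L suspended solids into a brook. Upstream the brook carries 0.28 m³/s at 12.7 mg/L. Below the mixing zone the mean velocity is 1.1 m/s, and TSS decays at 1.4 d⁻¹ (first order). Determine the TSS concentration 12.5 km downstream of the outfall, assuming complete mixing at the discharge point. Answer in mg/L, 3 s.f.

11 L/s = 0.011 m³/s.
After complete mixing, C₀ = (0.011·48 + 0.28·12.7) / 0.291 = 14.03 mg/L.
Travel time t = 1.25e+04 m / 1.1 m/s = 1.136e+04 s = 0.1315 d.
C = 14.03·exp(−1.4·0.1315) = 14.03·0.8318 = 11.67 mg/L.

11.7 mg/L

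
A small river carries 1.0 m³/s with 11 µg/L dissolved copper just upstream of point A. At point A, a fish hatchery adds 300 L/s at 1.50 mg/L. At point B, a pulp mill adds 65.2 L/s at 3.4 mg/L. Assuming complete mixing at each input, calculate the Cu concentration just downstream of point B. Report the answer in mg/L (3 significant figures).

0.500 mg/L

11 µg/L = 0.011 mg/L.
300 L/s = 0.3 m³/s.
After input A: C = (1·0.011 + 0.3·1.5) / 1.3 = 0.3546 mg/L.
65.2 L/s = 0.0652 m³/s.
After input B: C = (1.3·0.3546 + 0.0652·3.4) / 1.365 = 0.5001 mg/L.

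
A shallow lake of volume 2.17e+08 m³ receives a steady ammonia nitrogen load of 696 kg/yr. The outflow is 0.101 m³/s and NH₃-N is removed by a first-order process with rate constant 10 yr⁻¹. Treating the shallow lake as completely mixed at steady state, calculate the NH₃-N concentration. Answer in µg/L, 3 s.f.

Outflow Q = 0.101 m³/s × 3.156e+07 s/yr = 3.187e+06 m³/yr.
Steady-state CSTR mass balance: W = Q·C + k·V·C, so C = W/(Q + kV).
Q + kV = 3.187e+06 + 10·2.17e+08 = 2.173e+09 m³/yr.
C = 696/2.173e+09 = 3.203e-07 kg/m³ = 0.0003203 mg/L = 0.3203 µg/L.

0.320 µg/L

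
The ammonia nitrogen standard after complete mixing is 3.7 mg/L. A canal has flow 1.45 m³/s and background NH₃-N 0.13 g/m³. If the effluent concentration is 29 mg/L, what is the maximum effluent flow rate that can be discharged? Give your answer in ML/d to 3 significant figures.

17.7 ML/d

Mass balance at complete mixing: C_std·(Q_w + Q_r) = Q_w·C_e + Q_r·C_b.
Rearranging, Q_w = Q_r·(C_std − C_b)/(C_e − C_std) = 1.45·(3.7 − 0.13) / (29 − 3.7) = 0.2046 m³/s.
= 17.68 ML/d.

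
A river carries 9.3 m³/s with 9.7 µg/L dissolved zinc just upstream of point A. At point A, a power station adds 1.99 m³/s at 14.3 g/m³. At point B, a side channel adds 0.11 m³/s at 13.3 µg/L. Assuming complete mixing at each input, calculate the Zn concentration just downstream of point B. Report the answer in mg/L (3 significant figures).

2.50 mg/L

9.7 µg/L = 0.0097 mg/L.
After input A: C = (9.3·0.0097 + 1.99·14.3) / 11.29 = 2.529 mg/L.
13.3 µg/L = 0.0133 mg/L.
After input B: C = (11.29·2.529 + 0.11·0.0133) / 11.4 = 2.504 mg/L.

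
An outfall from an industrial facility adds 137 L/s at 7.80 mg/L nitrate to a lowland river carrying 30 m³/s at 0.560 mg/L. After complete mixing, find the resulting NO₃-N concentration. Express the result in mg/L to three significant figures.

0.593 mg/L

137 L/s = 0.137 m³/s.
Flow-weighted mixing gives C = (0.137·7.8 + 30·0.56) / (0.137 + 30) = 17.87/30.14 = 0.5929 mg/L.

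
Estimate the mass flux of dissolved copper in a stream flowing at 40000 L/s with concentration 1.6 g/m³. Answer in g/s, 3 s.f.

64.0 g/s

40000 L/s = 40 m³/s.
Mass flux = Q·C = 40 m³/s × 1.6 g/m³ = 64 g/s.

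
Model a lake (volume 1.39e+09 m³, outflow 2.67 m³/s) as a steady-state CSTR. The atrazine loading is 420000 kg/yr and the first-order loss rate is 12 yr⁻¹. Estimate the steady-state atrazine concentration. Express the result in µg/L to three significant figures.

25.1 µg/L

Outflow Q = 2.67 m³/s × 3.156e+07 s/yr = 8.426e+07 m³/yr.
Steady-state CSTR mass balance: W = Q·C + k·V·C, so C = W/(Q + kV).
Q + kV = 8.426e+07 + 12·1.39e+09 = 1.676e+10 m³/yr.
C = 420000/1.676e+10 = 2.505e-05 kg/m³ = 0.02505 mg/L = 25.05 µg/L.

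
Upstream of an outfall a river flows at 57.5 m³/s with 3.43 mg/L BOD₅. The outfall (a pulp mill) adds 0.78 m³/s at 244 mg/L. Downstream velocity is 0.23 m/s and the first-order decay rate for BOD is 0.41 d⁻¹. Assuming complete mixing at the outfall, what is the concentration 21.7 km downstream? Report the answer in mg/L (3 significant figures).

4.25 mg/L

After complete mixing, C₀ = (0.78·244 + 57.5·3.43) / 58.28 = 6.65 mg/L.
Travel time t = 2.17e+04 m / 0.23 m/s = 9.435e+04 s = 1.092 d.
C = 6.65·exp(−0.41·1.092) = 6.65·0.6391 = 4.25 mg/L.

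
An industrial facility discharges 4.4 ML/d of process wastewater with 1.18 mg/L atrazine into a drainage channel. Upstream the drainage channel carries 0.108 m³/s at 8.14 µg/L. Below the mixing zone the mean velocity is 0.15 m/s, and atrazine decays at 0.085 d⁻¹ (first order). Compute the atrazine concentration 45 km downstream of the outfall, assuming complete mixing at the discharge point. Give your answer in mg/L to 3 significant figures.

0.286 mg/L

4.4 ML/d = 0.05093 m³/s.
8.14 µg/L = 0.00814 mg/L.
After complete mixing, C₀ = (0.05093·1.18 + 0.108·0.00814) / 0.1589 = 0.3836 mg/L.
Travel time t = 4.5e+04 m / 0.15 m/s = 3e+05 s = 3.472 d.
C = 0.3836·exp(−0.085·3.472) = 0.3836·0.7444 = 0.2856 mg/L.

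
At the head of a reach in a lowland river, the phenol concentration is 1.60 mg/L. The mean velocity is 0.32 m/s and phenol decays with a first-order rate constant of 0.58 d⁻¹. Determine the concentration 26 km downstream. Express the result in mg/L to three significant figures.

Travel time t = 26 km / 0.32 m/s = 2.6e+04/0.32 = 8.125e+04 s = 0.9404 d.
First-order decay: C = 1.60·exp(−0.58·0.9404) = 1.60·0.5796 = 0.9273 mg/L.

0.927 mg/L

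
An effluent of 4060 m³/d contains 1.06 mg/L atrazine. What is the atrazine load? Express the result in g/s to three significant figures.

4060 m³/d = 0.04699 m³/s.
Mass flux = Q·C = 0.04699 m³/s × 1.06 g/m³ = 0.04981 g/s.

0.0498 g/s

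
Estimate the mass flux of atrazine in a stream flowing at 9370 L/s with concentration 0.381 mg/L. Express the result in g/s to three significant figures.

9370 L/s = 9.37 m³/s.
Mass flux = Q·C = 9.37 m³/s × 0.381 g/m³ = 3.57 g/s.

3.57 g/s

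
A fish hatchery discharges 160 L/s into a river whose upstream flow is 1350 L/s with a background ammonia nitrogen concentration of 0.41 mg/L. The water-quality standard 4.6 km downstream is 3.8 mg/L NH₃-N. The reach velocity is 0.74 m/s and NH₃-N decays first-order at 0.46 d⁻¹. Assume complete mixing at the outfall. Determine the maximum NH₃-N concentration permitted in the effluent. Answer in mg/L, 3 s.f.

33.6 mg/L

160 L/s = 0.16 m³/s.
1350 L/s = 1.35 m³/s.
Travel time to the compliance point: t = 4600/0.74 = 6216 s = 0.07195 d; decay factor exp(−0.46·0.07195) = 0.9674.
So the concentration just after mixing may be at most 3.8/0.9674 = 3.928 mg/L.
Mass balance: 3.928·1.51 = 0.16·Cₑ + 1.35·0.41.
Cₑ = (5.931 − 0.5535) / 0.16 = 33.61 mg/L.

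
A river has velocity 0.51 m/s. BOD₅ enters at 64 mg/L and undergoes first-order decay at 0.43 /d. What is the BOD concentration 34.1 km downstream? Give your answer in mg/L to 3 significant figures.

45.9 mg/L

Travel time t = 34.1 km / 0.51 m/s = 3.41e+04/0.51 = 6.686e+04 s = 0.7739 d.
First-order decay: C = 64·exp(−0.43·0.7739) = 64·0.7169 = 45.88 mg/L.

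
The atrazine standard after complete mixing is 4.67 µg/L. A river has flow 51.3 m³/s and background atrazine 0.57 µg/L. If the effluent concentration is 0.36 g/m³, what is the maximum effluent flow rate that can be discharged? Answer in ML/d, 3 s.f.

51.1 ML/d

0.57 µg/L = 0.00057 mg/L.
4.67 µg/L = 0.00467 mg/L.
Mass balance at complete mixing: C_std·(Q_w + Q_r) = Q_w·C_e + Q_r·C_b.
Rearranging, Q_w = Q_r·(C_std − C_b)/(C_e − C_std) = 51.3·(0.00467 − 0.00057) / (0.36 − 0.00467) = 0.5919 m³/s.
= 51.14 ML/d.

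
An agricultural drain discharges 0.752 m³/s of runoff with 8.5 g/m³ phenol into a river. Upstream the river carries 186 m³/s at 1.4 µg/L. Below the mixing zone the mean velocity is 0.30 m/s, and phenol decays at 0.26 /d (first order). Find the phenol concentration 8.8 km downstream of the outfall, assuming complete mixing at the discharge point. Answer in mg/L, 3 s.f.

0.0326 mg/L

1.4 µg/L = 0.0014 mg/L.
After complete mixing, C₀ = (0.752·8.5 + 186·0.0014) / 186.8 = 0.03562 mg/L.
Travel time t = 8800 m / 0.30 m/s = 2.933e+04 s = 0.3395 d.
C = 0.03562·exp(−0.26·0.3395) = 0.03562·0.9155 = 0.03261 mg/L.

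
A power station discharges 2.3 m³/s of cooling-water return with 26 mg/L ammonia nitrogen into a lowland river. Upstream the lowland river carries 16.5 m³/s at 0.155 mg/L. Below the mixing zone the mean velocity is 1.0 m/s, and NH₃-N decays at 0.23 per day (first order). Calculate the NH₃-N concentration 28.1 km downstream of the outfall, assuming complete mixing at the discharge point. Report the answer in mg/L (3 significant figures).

3.08 mg/L

After complete mixing, C₀ = (2.3·26 + 16.5·0.155) / 18.8 = 3.317 mg/L.
Travel time t = 2.81e+04 m / 1.0 m/s = 2.81e+04 s = 0.3252 d.
C = 3.317·exp(−0.23·0.3252) = 3.317·0.9279 = 3.078 mg/L.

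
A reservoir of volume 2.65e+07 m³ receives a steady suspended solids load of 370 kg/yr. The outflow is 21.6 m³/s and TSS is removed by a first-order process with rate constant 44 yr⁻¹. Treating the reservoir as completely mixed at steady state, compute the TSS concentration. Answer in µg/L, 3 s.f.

Outflow Q = 21.6 m³/s × 3.156e+07 s/yr = 6.816e+08 m³/yr.
Steady-state CSTR mass balance: W = Q·C + k·V·C, so C = W/(Q + kV).
Q + kV = 6.816e+08 + 44·2.65e+07 = 1.848e+09 m³/yr.
C = 370/1.848e+09 = 2.003e-07 kg/m³ = 0.0002003 mg/L = 0.2003 µg/L.

0.200 µg/L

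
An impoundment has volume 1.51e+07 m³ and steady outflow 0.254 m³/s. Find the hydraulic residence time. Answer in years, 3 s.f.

1.88 yr

Q = 0.254 m³/s × 3.156e+07 s/yr = 8.016e+06 m³/yr.
Hydraulic residence time τ = V/Q = 1.51e+07/8.016e+06 = 1.884 yr.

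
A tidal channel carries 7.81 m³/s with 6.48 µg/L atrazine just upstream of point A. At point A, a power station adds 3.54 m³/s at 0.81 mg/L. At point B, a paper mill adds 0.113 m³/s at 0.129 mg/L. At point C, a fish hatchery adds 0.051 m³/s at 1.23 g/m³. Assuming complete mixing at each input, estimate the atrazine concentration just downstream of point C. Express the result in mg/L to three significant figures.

0.260 mg/L

6.48 µg/L = 0.00648 mg/L.
After input A: C = (7.81·0.00648 + 3.54·0.81) / 11.35 = 0.2571 mg/L.
After input B: C = (11.35·0.2571 + 0.113·0.129) / 11.46 = 0.2558 mg/L.
After input C: C = (11.46·0.2558 + 0.051·1.23) / 11.51 = 0.2601 mg/L.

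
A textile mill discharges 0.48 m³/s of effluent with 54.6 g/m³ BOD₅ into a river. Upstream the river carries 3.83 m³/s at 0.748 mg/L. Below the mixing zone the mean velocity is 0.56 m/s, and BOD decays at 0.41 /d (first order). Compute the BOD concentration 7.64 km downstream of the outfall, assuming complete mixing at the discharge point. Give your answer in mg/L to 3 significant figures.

6.32 mg/L

After complete mixing, C₀ = (0.48·54.6 + 3.83·0.748) / 4.31 = 6.745 mg/L.
Travel time t = 7640 m / 0.56 m/s = 1.364e+04 s = 0.1579 d.
C = 6.745·exp(−0.41·0.1579) = 6.745·0.9373 = 6.323 mg/L.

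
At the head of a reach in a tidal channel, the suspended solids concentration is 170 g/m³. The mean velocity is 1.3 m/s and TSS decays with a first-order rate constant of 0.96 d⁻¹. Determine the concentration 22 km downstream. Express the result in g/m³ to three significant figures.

141 g/m³

Travel time t = 22 km / 1.3 m/s = 2.2e+04/1.3 = 1.692e+04 s = 0.1959 d.
First-order decay: C = 170·exp(−0.96·0.1959) = 170·0.8286 = 140.9 g/m³.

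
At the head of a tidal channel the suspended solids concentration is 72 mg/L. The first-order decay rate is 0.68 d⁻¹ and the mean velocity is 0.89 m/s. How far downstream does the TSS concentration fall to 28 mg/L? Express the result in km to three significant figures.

From C = C₀·e^(−kt), t = ln(C₀/C)/k = ln(72/28)/0.68 = 0.9445/0.68 = 1.389 d.
Distance = v·t = 0.89 m/s × 1.2e+05 s = 1.068e+05 m = 106.8 km.

107 km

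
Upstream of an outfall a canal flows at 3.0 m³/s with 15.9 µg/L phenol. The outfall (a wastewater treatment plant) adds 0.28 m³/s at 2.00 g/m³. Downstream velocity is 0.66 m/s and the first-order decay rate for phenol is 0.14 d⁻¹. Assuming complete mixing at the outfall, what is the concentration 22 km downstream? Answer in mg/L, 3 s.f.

0.176 mg/L

15.9 µg/L = 0.0159 mg/L.
After complete mixing, C₀ = (0.28·2 + 3·0.0159) / 3.28 = 0.1853 mg/L.
Travel time t = 2.2e+04 m / 0.66 m/s = 3.333e+04 s = 0.3858 d.
C = 0.1853·exp(−0.14·0.3858) = 0.1853·0.9474 = 0.1755 mg/L.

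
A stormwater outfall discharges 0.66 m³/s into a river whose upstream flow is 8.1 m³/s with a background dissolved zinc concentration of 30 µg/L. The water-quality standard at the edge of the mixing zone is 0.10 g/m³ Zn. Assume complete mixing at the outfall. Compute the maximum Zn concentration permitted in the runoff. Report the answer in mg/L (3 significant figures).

0.959 mg/L

30 µg/L = 0.03 mg/L.
Mass balance: 0.1·8.76 = 0.66·Cₑ + 8.1·0.03.
Cₑ = (0.876 − 0.243) / 0.66 = 0.9591 mg/L.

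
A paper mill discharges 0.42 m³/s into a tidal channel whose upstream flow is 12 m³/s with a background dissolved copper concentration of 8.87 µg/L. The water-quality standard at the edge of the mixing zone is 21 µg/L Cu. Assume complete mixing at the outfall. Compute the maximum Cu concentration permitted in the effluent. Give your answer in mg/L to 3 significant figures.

8.87 µg/L = 0.00887 mg/L.
21 µg/L = 0.021 mg/L.
Mass balance: 0.021·12.42 = 0.42·Cₑ + 12·0.00887.
Cₑ = (0.2608 − 0.1064) / 0.42 = 0.3676 mg/L.

0.368 mg/L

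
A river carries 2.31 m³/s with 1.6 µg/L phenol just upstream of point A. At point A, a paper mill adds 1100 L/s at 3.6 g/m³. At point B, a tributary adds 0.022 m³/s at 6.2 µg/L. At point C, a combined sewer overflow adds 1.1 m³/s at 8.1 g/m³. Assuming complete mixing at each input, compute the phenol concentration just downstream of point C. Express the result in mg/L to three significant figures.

1.6 µg/L = 0.0016 mg/L.
1100 L/s = 1.1 m³/s.
After input A: C = (2.31·0.0016 + 1.1·3.6) / 3.41 = 1.162 mg/L.
6.2 µg/L = 0.0062 mg/L.
After input B: C = (3.41·1.162 + 0.022·0.0062) / 3.432 = 1.155 mg/L.
After input C: C = (3.432·1.155 + 1.1·8.1) / 4.532 = 2.841 mg/L.

2.84 mg/L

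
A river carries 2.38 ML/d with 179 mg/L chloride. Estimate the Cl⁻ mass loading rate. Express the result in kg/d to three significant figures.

426 kg/d

2.38 ML/d = 0.02755 m³/s.
Mass flux = Q·C = 0.02755 m³/s × 179 g/m³ = 4.931 g/s.
= 4.931 g/s × 86.4 = 426 kg/d.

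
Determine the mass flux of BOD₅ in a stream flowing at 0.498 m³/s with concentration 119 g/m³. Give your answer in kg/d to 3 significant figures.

Mass flux = Q·C = 0.498 m³/s × 119 g/m³ = 59.26 g/s.
= 59.26 g/s × 86.4 = 5120 kg/d.

5120 kg/d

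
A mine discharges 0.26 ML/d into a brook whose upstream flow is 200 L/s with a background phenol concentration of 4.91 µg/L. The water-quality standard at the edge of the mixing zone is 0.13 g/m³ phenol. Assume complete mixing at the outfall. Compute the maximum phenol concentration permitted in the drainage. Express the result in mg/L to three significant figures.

8.44 mg/L

0.26 ML/d = 0.003009 m³/s.
200 L/s = 0.2 m³/s.
4.91 µg/L = 0.00491 mg/L.
Mass balance: 0.13·0.203 = 0.003009·Cₑ + 0.2·0.00491.
Cₑ = (0.02639 − 0.000982) / 0.003009 = 8.444 mg/L.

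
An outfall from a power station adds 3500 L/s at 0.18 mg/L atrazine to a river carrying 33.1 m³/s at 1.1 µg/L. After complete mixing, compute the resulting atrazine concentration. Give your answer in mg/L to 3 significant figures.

3500 L/s = 3.5 m³/s.
1.1 µg/L = 0.0011 mg/L.
Conservation of mass across the mixing zone: C = (3.5·0.18 + 33.1·0.0011) / (3.5 + 33.1) = 0.6664/36.6 = 0.01821 mg/L.

0.0182 mg/L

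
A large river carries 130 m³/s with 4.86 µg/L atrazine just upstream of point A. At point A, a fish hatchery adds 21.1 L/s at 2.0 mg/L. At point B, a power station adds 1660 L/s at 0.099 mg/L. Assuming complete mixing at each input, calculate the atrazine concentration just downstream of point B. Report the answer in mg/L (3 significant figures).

4.86 µg/L = 0.00486 mg/L.
21.1 L/s = 0.0211 m³/s.
After input A: C = (130·0.00486 + 0.0211·2) / 130 = 0.005184 mg/L.
1660 L/s = 1.66 m³/s.
After input B: C = (130·0.005184 + 1.66·0.099) / 131.7 = 0.006366 mg/L.

0.00637 mg/L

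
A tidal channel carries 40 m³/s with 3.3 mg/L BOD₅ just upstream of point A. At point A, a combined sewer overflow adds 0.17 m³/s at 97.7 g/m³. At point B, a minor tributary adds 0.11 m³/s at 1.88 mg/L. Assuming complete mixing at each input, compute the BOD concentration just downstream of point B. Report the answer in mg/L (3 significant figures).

3.69 mg/L

After input A: C = (40·3.3 + 0.17·97.7) / 40.17 = 3.7 mg/L.
After input B: C = (40.17·3.7 + 0.11·1.88) / 40.28 = 3.695 mg/L.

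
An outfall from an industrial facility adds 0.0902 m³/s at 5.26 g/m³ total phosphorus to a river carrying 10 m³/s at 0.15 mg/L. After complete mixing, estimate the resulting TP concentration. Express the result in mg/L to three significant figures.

0.196 mg/L

Conservation of mass across the mixing zone: C = (0.0902·5.26 + 10·0.15) / (0.0902 + 10) = 1.974/10.09 = 0.1957 mg/L.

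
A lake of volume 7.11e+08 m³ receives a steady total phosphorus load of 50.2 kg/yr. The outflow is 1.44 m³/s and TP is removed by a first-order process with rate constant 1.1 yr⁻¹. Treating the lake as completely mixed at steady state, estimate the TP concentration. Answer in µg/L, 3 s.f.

0.0607 µg/L

Outflow Q = 1.44 m³/s × 3.156e+07 s/yr = 4.544e+07 m³/yr.
Steady-state CSTR mass balance: W = Q·C + k·V·C, so C = W/(Q + kV).
Q + kV = 4.544e+07 + 1.1·7.11e+08 = 8.275e+08 m³/yr.
C = 50.2/8.275e+08 = 6.066e-08 kg/m³ = 6.066e-05 mg/L = 0.06066 µg/L.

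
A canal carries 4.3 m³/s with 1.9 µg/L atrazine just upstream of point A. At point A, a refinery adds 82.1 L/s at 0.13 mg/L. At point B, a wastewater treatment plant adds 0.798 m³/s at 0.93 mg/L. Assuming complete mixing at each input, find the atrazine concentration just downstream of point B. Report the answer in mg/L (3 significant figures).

0.147 mg/L

1.9 µg/L = 0.0019 mg/L.
82.1 L/s = 0.0821 m³/s.
After input A: C = (4.3·0.0019 + 0.0821·0.13) / 4.382 = 0.0043 mg/L.
After input B: C = (4.382·0.0043 + 0.798·0.93) / 5.18 = 0.1469 mg/L.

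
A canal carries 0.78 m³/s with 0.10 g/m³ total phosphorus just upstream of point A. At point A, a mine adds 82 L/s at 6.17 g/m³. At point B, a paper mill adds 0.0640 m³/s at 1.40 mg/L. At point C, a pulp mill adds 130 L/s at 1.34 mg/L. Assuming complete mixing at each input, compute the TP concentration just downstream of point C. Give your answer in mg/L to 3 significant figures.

0.803 mg/L

82 L/s = 0.082 m³/s.
After input A: C = (0.78·0.1 + 0.082·6.17) / 0.862 = 0.6774 mg/L.
After input B: C = (0.862·0.6774 + 0.064·1.4) / 0.926 = 0.7274 mg/L.
130 L/s = 0.13 m³/s.
After input C: C = (0.926·0.7274 + 0.13·1.34) / 1.056 = 0.8028 mg/L.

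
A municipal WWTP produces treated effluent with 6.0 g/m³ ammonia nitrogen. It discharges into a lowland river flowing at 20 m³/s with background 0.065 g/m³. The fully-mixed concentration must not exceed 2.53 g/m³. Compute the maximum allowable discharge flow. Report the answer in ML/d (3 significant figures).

1230 ML/d

Mass balance at complete mixing: C_std·(Q_w + Q_r) = Q_w·C_e + Q_r·C_b.
Rearranging, Q_w = Q_r·(C_std − C_b)/(C_e − C_std) = 20·(2.53 − 0.065) / (6 − 2.53) = 14.21 m³/s.
= 1228 ML/d.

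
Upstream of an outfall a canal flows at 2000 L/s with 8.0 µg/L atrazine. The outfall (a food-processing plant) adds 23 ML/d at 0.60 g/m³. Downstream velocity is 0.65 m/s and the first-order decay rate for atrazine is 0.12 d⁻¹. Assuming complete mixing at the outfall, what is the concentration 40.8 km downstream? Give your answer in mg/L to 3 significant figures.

23 ML/d = 0.2662 m³/s.
2000 L/s = 2 m³/s.
8.0 µg/L = 0.008 mg/L.
After complete mixing, C₀ = (0.2662·0.6 + 2·0.008) / 2.266 = 0.07754 mg/L.
Travel time t = 4.08e+04 m / 0.65 m/s = 6.277e+04 s = 0.7265 d.
C = 0.07754·exp(−0.12·0.7265) = 0.07754·0.9165 = 0.07107 mg/L.

0.0711 mg/L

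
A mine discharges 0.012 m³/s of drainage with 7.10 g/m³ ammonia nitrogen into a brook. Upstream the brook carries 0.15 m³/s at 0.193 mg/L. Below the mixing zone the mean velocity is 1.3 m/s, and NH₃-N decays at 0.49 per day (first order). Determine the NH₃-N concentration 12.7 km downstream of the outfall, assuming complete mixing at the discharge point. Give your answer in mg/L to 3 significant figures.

After complete mixing, C₀ = (0.012·7.1 + 0.15·0.193) / 0.162 = 0.7046 mg/L.
Travel time t = 1.27e+04 m / 1.3 m/s = 9769 s = 0.1131 d.
C = 0.7046·exp(−0.49·0.1131) = 0.7046·0.9461 = 0.6667 mg/L.

0.667 mg/L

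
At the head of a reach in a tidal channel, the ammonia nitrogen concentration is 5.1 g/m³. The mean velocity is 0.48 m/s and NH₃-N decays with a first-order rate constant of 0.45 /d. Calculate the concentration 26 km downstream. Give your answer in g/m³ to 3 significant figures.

Travel time t = 26 km / 0.48 m/s = 2.6e+04/0.48 = 5.417e+04 s = 0.6269 d.
First-order decay: C = 5.1·exp(−0.45·0.6269) = 5.1·0.7542 = 3.846 g/m³.

3.85 g/m³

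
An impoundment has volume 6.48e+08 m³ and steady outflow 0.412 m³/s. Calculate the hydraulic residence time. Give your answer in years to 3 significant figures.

49.8 yr

Q = 0.412 m³/s × 3.156e+07 s/yr = 1.3e+07 m³/yr.
Hydraulic residence time τ = V/Q = 6.48e+08/1.3e+07 = 49.84 yr.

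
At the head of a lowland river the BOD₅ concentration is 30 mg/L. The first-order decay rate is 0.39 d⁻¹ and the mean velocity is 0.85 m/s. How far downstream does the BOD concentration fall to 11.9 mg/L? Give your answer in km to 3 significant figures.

From C = C₀·e^(−kt), t = ln(C₀/C)/k = ln(30/11.9)/0.39 = 0.9247/0.39 = 2.371 d.
Distance = v·t = 0.85 m/s × 2.048e+05 s = 1.741e+05 m = 174.1 km.

174 km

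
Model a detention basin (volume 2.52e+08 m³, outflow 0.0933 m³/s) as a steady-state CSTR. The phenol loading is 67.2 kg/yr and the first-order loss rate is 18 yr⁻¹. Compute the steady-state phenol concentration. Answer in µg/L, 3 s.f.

Outflow Q = 0.0933 m³/s × 3.156e+07 s/yr = 2.944e+06 m³/yr.
Steady-state CSTR mass balance: W = Q·C + k·V·C, so C = W/(Q + kV).
Q + kV = 2.944e+06 + 18·2.52e+08 = 4.539e+09 m³/yr.
C = 67.2/4.539e+09 = 1.481e-08 kg/m³ = 1.481e-05 mg/L = 0.01481 µg/L.

0.0148 µg/L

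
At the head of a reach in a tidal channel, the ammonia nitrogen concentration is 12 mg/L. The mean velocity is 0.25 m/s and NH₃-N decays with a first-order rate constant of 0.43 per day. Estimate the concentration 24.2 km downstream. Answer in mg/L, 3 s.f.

7.41 mg/L

Travel time t = 24.2 km / 0.25 m/s = 2.42e+04/0.25 = 9.68e+04 s = 1.12 d.
First-order decay: C = 12·exp(−0.43·1.12) = 12·0.6177 = 7.412 mg/L.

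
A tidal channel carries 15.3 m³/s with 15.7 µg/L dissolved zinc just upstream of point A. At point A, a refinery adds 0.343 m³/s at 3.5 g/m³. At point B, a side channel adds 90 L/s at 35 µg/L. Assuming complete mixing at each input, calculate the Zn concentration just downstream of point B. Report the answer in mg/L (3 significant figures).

0.0918 mg/L

15.7 µg/L = 0.0157 mg/L.
After input A: C = (15.3·0.0157 + 0.343·3.5) / 15.64 = 0.0921 mg/L.
90 L/s = 0.09 m³/s.
35 µg/L = 0.035 mg/L.
After input B: C = (15.64·0.0921 + 0.09·0.035) / 15.73 = 0.09177 mg/L.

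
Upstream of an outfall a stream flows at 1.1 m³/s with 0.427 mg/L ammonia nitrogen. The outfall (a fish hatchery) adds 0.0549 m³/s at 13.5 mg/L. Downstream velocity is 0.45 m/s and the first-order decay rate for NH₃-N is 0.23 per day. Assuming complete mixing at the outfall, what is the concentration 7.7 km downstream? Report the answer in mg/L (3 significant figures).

After complete mixing, C₀ = (0.0549·13.5 + 1.1·0.427) / 1.155 = 1.048 mg/L.
Travel time t = 7700 m / 0.45 m/s = 1.711e+04 s = 0.198 d.
C = 1.048·exp(−0.23·0.198) = 1.048·0.9555 = 1.002 mg/L.

1.00 mg/L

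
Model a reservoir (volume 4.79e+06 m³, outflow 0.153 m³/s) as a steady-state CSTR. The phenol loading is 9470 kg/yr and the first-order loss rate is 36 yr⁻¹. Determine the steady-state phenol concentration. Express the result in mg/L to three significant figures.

Outflow Q = 0.153 m³/s × 3.156e+07 s/yr = 4.828e+06 m³/yr.
Steady-state CSTR mass balance: W = Q·C + k·V·C, so C = W/(Q + kV).
Q + kV = 4.828e+06 + 36·4.79e+06 = 1.773e+08 m³/yr.
C = 9470/1.773e+08 = 5.342e-05 kg/m³ = 0.05342 mg/L.

0.0534 mg/L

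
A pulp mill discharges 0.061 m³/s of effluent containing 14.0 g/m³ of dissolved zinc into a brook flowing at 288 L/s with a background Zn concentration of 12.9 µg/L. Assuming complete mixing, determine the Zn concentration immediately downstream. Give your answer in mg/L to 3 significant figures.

288 L/s = 0.288 m³/s.
12.9 µg/L = 0.0129 mg/L.
Flow-weighted mixing gives C = (0.061·14 + 0.288·0.0129) / (0.061 + 0.288) = 0.8577/0.349 = 2.458 mg/L.

2.46 mg/L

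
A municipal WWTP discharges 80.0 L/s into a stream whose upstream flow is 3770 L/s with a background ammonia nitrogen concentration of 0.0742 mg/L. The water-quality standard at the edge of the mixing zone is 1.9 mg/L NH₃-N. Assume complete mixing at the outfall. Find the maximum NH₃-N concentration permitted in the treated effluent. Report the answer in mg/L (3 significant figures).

87.9 mg/L

80.0 L/s = 0.08 m³/s.
3770 L/s = 3.77 m³/s.
Mass balance: 1.9·3.85 = 0.08·Cₑ + 3.77·0.0742.
Cₑ = (7.315 − 0.2797) / 0.08 = 87.94 mg/L.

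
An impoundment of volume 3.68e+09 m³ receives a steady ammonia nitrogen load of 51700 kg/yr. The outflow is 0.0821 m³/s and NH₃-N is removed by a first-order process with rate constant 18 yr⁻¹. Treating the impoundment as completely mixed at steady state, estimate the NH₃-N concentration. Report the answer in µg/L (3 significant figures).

0.780 µg/L

Outflow Q = 0.0821 m³/s × 3.156e+07 s/yr = 2.591e+06 m³/yr.
Steady-state CSTR mass balance: W = Q·C + k·V·C, so C = W/(Q + kV).
Q + kV = 2.591e+06 + 18·3.68e+09 = 6.624e+10 m³/yr.
C = 51700/6.624e+10 = 7.805e-07 kg/m³ = 0.0007805 mg/L = 0.7805 µg/L.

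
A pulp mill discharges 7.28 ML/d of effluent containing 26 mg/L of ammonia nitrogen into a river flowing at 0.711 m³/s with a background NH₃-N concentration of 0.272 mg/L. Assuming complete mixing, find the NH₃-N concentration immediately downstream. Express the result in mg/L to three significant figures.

7.28 ML/d = 0.08426 m³/s.
Conservation of mass across the mixing zone: C = (0.08426·26 + 0.711·0.272) / (0.08426 + 0.711) = 2.384/0.7953 = 2.998 mg/L.

3.00 mg/L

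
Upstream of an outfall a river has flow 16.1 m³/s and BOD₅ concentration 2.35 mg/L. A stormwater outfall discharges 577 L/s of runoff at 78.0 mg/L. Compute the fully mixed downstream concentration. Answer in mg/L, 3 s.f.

577 L/s = 0.577 m³/s.
Flow-weighted mixing gives C = (0.577·78 + 16.1·2.35) / (0.577 + 16.1) = 82.84/16.68 = 4.967 mg/L.

4.97 mg/L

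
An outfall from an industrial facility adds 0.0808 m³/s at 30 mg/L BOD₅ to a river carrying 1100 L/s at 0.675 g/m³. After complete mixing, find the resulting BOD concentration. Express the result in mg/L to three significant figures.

2.68 mg/L

1100 L/s = 1.1 m³/s.
Flow-weighted mixing gives C = (0.0808·30 + 1.1·0.675) / (0.0808 + 1.1) = 3.167/1.181 = 2.682 mg/L.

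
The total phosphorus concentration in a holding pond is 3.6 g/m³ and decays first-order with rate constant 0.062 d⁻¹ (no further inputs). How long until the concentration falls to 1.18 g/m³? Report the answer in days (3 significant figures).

18.0 d

t = ln(C₀/C)/k = ln(3.6/1.18)/0.062 = 1.115/0.062 = 17.99 d.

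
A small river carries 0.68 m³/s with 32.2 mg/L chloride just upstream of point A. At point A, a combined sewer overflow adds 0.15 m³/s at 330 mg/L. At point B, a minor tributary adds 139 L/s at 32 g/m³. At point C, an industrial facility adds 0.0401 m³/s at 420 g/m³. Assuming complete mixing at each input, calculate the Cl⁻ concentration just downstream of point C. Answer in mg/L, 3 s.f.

After input A: C = (0.68·32.2 + 0.15·330) / 0.83 = 86.02 mg/L.
139 L/s = 0.139 m³/s.
After input B: C = (0.83·86.02 + 0.139·32) / 0.969 = 78.27 mg/L.
After input C: C = (0.969·78.27 + 0.0401·420) / 1.009 = 91.85 mg/L.

91.9 mg/L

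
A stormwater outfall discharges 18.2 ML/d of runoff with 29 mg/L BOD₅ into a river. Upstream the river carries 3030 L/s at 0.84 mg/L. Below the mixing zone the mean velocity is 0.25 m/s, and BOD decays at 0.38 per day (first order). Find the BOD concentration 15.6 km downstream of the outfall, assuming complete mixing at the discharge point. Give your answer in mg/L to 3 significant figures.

2.03 mg/L

18.2 ML/d = 0.2106 m³/s.
3030 L/s = 3.03 m³/s.
After complete mixing, C₀ = (0.2106·29 + 3.03·0.84) / 3.241 = 2.67 mg/L.
Travel time t = 1.56e+04 m / 0.25 m/s = 6.24e+04 s = 0.7222 d.
C = 2.67·exp(−0.38·0.7222) = 2.67·0.76 = 2.03 mg/L.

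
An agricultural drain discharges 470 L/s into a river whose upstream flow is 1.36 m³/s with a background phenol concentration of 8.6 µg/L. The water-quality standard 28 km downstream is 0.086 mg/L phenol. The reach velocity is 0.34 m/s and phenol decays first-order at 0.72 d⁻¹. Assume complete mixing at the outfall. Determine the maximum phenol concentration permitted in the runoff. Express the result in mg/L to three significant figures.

470 L/s = 0.47 m³/s.
8.6 µg/L = 0.0086 mg/L.
Travel time to the compliance point: t = 2.8e+04/0.34 = 8.235e+04 s = 0.9532 d; decay factor exp(−0.72·0.9532) = 0.5034.
So the concentration just after mixing may be at most 0.086/0.5034 = 0.1708 mg/L.
Mass balance: 0.1708·1.83 = 0.47·Cₑ + 1.36·0.0086.
Cₑ = (0.3126 − 0.0117) / 0.47 = 0.6402 mg/L.

0.640 mg/L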